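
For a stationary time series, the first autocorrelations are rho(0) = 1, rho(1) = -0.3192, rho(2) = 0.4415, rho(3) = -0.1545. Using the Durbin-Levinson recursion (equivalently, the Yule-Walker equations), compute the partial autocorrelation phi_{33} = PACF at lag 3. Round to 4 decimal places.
\phi_{33} = 0.0699

The PACF at lag k is phi_{kk}, the last component of the solution
to the Yule-Walker system G_k phi = r_k where
  (G_k)_{ij} = rho(|i - j|), (r_k)_i = rho(i), i,j = 1..k.
Equivalently, Durbin-Levinson gives phi_{kk} iteratively:
  phi_{11} = rho(1)
  phi_{kk} = [rho(k) - sum_{j=1..k-1} phi_{k-1,j} rho(k-j)]
            / [1 - sum_{j=1..k-1} phi_{k-1,j} rho(j)],
  phi_{k,j} = phi_{k-1,j} - phi_{kk} phi_{k-1,k-j},  j = 1..k-1.
Step k = 1:
  phi_11 = rho(1) = -0.3192.
Step k = 2:
  phi_22 = [rho(2) - phi_11 rho(1)] / [1 - phi_11 rho(1)] = [0.4415 - (-0.3192)(-0.3192)] / [1 - (-0.3192)(-0.3192)]
         = 0.33961136 / 0.89811136 = 0.378139.
  Update: phi_21 = phi_11 - phi_22 phi_11 = -0.3192 - (0.378139)(-0.3192) = -0.198498.
Step k = 3:
  phi_33 = [rho(3) - phi_21 rho(2) - phi_22 rho(1)] / [1 - phi_21 rho(1) - phi_22 rho(2)]
    numerator   = -0.1545 - (-0.198498)(0.4415) - (0.378139)(-0.3192) = 0.05383893
    denominator = 1 - (-0.198498)(-0.3192) - (0.378139)(0.4415) = 0.7696909
  phi_33 = 0.05383893 / 0.7696909 = 0.0699.
Therefore phi_{33} = 0.0699.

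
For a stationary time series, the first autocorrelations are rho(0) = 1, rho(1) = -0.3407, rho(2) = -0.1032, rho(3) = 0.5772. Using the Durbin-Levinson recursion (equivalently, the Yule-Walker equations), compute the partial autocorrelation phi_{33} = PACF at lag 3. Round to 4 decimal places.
\phi_{33} = 0.5410

The PACF at lag k is phi_{kk}, the last component of the solution
to the Yule-Walker system G_k phi = r_k where
  (G_k)_{ij} = rho(|i - j|), (r_k)_i = rho(i), i,j = 1..k.
Equivalently, Durbin-Levinson gives phi_{kk} iteratively:
  phi_{11} = rho(1)
  phi_{kk} = [rho(k) - sum_{j=1..k-1} phi_{k-1,j} rho(k-j)]
            / [1 - sum_{j=1..k-1} phi_{k-1,j} rho(j)],
  phi_{k,j} = phi_{k-1,j} - phi_{kk} phi_{k-1,k-j},  j = 1..k-1.
Step k = 1:
  phi_11 = rho(1) = -0.3407.
Step k = 2:
  phi_22 = [rho(2) - phi_11 rho(1)] / [1 - phi_11 rho(1)] = [-0.1032 - (-0.3407)(-0.3407)] / [1 - (-0.3407)(-0.3407)]
         = -0.21927649 / 0.88392351 = -0.248072.
  Update: phi_21 = phi_11 - phi_22 phi_11 = -0.3407 - (-0.248072)(-0.3407) = -0.425218.
Step k = 3:
  phi_33 = [rho(3) - phi_21 rho(2) - phi_22 rho(1)] / [1 - phi_21 rho(1) - phi_22 rho(2)]
    numerator   = 0.5772 - (-0.425218)(-0.1032) - (-0.248072)(-0.3407) = 0.44879944
    denominator = 1 - (-0.425218)(-0.3407) - (-0.248072)(-0.1032) = 0.8295272
  phi_33 = 0.44879944 / 0.8295272 = 0.541.
Therefore phi_{33} = 0.5410.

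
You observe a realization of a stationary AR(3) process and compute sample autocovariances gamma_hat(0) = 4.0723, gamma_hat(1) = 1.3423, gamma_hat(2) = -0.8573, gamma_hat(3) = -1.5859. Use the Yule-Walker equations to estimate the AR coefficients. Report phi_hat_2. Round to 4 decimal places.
\hat\phi_{2} = -0.2560

The Yule-Walker equations for an AR(p) process read, in matrix form,
  Gamma_p phi = r_p,   with   (Gamma_p)_{ij} = gamma(|i - j|),
                       (r_p)_i = gamma(i),   i,j = 1..p.
Substitute the sample gammas (Toeplitz matrix and right-hand side of size 3):
  Gamma_p = [[4.0723, 1.3423, -0.8573], [1.3423, 4.0723, 1.3423], [-0.8573, 1.3423, 4.0723]]
  r_p     = [1.3423, -0.8573, -1.5859]
Written out (R1..R3):
  (R1) 4.0723 phi_1 + 1.3423 phi_2 - 0.8573 phi_3 = 1.3423
  (R2) 1.3423 phi_1 + 4.0723 phi_2 + 1.3423 phi_3 = -0.8573
  (R3) -0.8573 phi_1 + 1.3423 phi_2 + 4.0723 phi_3 = -1.5859
Gaussian elimination:
  R2 <- R2 - (1.3423/4.0723) R1 = R2 - (0.329617) R1:  3.629855 phi_2 + 1.624881 phi_3 = -1.299745
  R3 <- R3 - (-0.8573/4.0723) R1 = R3 - (-0.21052) R1:  1.624881 phi_2 + 3.891821 phi_3 = -1.303319
  R3 <- R3 - (1.624881/3.629855) R2 = R3 - (0.447643) R2:  3.164454 phi_3 = -0.721497
Back-substitution:
  phi_hat_3 = -0.721497 / 3.164454 = -0.228
  phi_hat_2 = (-1.299745 - (1.624881)(-0.228)) / 3.629855 = -0.256008
  phi_hat_1 = (1.3423 - (1.3423)(-0.256008) - (-0.8573)(-0.228)) / 4.0723 = 0.366003
So phi_hat = [0.3660, -0.2560, -0.2280].
Therefore phi_hat_2 = -0.2560.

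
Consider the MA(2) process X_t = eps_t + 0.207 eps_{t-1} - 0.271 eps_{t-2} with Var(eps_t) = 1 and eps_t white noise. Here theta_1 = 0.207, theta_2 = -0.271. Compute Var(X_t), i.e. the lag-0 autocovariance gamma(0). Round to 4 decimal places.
\gamma(0) = 1.1163

For an MA(q) process X_t = eps_t + sum_i theta_i eps_{t-i} with
Var(eps_t) = sigma^2, the variance is
  gamma(0) = sigma^2 * (1 + sum_i theta_i^2).
  sum_i theta_i^2 = (0.207)^2 + (-0.271)^2 = 0.042849 + 0.073441 = 0.11629.
  gamma(0) = 1 * (1 + 0.11629) = 1 * 1.11629 = 1.11629, which rounds to 1.1163.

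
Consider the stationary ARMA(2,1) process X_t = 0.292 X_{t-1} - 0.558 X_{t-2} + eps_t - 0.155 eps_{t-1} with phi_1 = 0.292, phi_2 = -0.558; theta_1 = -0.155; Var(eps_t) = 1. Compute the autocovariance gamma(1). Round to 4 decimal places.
\gamma(1) = 0.1730

Multiply the model equation by X_{t-k} and take expectations. With theta_0 = psi_0 = 1 and psi_j the MA(infinity) weights, this gives
  gamma(k) - sum_i phi_i gamma(k-i) = c_k,
  c_k = sigma^2 * sum_{j=k..q} theta_j psi_{j-k}   (c_k = 0 for k > q),
using gamma(-m) = gamma(m).
psi-weights needed (psi_j = theta_j + sum_i phi_i psi_{j-i}):
  psi_1 = theta_1 + phi_1 = -0.155 + (0.292) = 0.137
Right-hand sides:
  c_0 = sigma^2 (1 + theta_1 psi_1) = 1 * (1 + (-0.155)(0.137)) = 1 * 0.978765 = 0.978765
  c_1 = sigma^2 theta_1 = 1 * (-0.155) = -0.155
  c_2 = 0
Equations for k = 0, 1, 2 (AR order 2, c_2 = 0):
  (E0) gamma(0) = phi_1 gamma(1) + phi_2 gamma(2) + c_0
  (E1) gamma(1) = phi_1 gamma(0) + phi_2 gamma(1) + c_1
  (E2) gamma(2) = phi_1 gamma(1) + phi_2 gamma(0)
From (E1): gamma(1) = A gamma(0) + B with
  A = phi_1 / (1 - phi_2) = 0.292 / 1.558 = 0.18742,   B = c_1 / (1 - phi_2) = -0.155 / 1.558 = -0.099487.
Insert (E2) into (E0): gamma(0) (1 - phi_2^2) = phi_1 (1 + phi_2) gamma(1) + c_0.
  phi_1 (1 + phi_2) = (0.292)(0.442) = 0.129064,   1 - phi_2^2 = 0.688636.
Replace gamma(1) by A gamma(0) + B and collect gamma(0):
  gamma(0) [0.688636 - (0.129064)(0.18742)] = (0.129064)(-0.099487) + 0.978765
  gamma(0) * 0.664447 = 0.965925
  gamma(0) = 0.965925 / 0.664447 = 1.453728.
  gamma(1) = A gamma(0) + B = (0.18742)(1.453728) + (-0.099487) = 0.172971.
Therefore gamma(1) = 0.1730 (to 4 decimal places).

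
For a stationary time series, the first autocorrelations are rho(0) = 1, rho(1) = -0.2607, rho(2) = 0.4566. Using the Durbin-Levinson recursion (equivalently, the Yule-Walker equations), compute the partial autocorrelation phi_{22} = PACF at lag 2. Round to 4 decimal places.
\phi_{22} = 0.4170

The PACF at lag k is phi_{kk}, the last component of the solution
to the Yule-Walker system G_k phi = r_k where
  (G_k)_{ij} = rho(|i - j|), (r_k)_i = rho(i), i,j = 1..k.
Equivalently, Durbin-Levinson gives phi_{kk} iteratively:
  phi_{11} = rho(1)
  phi_{kk} = [rho(k) - sum_{j=1..k-1} phi_{k-1,j} rho(k-j)]
            / [1 - sum_{j=1..k-1} phi_{k-1,j} rho(j)],
  phi_{k,j} = phi_{k-1,j} - phi_{kk} phi_{k-1,k-j},  j = 1..k-1.
Step k = 1:
  phi_11 = rho(1) = -0.2607.
Step k = 2:
  phi_22 = [rho(2) - phi_11 rho(1)] / [1 - phi_11 rho(1)] = [0.4566 - (-0.2607)(-0.2607)] / [1 - (-0.2607)(-0.2607)]
         = 0.38863551 / 0.93203551 = 0.417.
Therefore phi_{22} = 0.4170.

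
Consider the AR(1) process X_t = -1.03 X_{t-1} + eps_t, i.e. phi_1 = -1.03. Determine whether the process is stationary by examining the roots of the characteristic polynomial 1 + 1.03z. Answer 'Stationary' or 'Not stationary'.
\text{Not stationary}

The AR(p) characteristic polynomial is P(z) = 1 + 1.03z.
Stationarity requires all roots to lie outside the unit circle, i.e. |z| > 1 for every root.
This is linear in z: 1 + (1.03) z = 0  =>  z = -1/(1.03) = -0.970874,  |z| = 0.970874.
Moduli of all roots: 0.9709.
All moduli strictly greater than 1? No.
Verdict: Not stationary.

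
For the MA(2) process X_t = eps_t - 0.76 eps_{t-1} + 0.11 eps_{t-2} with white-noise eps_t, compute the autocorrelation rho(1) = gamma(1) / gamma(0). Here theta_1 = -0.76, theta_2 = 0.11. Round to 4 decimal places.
\rho(1) = -0.5307

For an MA(q) process with theta_0 = 1, the autocovariance is
  gamma(k) = sigma^2 * sum_{i=0..q-k} theta_i * theta_{i+k},
and rho(k) = gamma(k) / gamma(0). Sigma^2 cancels.
  numerator   = (1)*(-0.76) + (-0.76)*(0.11) = -0.8436.
  denominator = (1)^2 + (-0.76)^2 + (0.11)^2 = 1.5897.
  rho(1) = -0.8436 / 1.5897 = -0.5307.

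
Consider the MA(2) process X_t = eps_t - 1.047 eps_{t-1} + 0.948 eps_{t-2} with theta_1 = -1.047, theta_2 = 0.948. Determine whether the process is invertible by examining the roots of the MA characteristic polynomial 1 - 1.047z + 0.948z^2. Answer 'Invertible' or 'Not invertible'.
\text{Invertible}

The MA(q) characteristic polynomial is P(z) = 1 - 1.047z + 0.948z^2.
Invertibility requires all roots to lie outside the unit circle, i.e. |z| > 1 for every root.
Set 1 + (-1.047) z + (0.948) z^2 = 0, i.e. a z^2 + b z + c = 0 with a = 0.948, b = -1.047, c = 1.
Discriminant D = b^2 - 4ac = (-1.047)^2 - 4*(0.948)*1 = 1.096209 - (3.792) = -2.695791.
D < 0, so the roots are the complex-conjugate pair z = (-b +/- i sqrt(-D)) / (2a) = 0.5522 +/- 0.866i.
For a conjugate pair |z|^2 = z * conj(z) = (product of roots) = c/a = 1/(0.948) = 1.054852, so |z| = sqrt(1.054852) = 1.0271 for both roots.
Moduli of all roots: 1.0271, 1.0271.
All moduli strictly greater than 1? Yes.
Verdict: Invertible.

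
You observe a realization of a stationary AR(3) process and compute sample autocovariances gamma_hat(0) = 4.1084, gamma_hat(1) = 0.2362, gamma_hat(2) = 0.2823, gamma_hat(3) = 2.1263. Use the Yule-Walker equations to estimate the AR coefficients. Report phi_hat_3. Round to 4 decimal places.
\hat\phi_{3} = 0.5140

The Yule-Walker equations for an AR(p) process read, in matrix form,
  Gamma_p phi = r_p,   with   (Gamma_p)_{ij} = gamma(|i - j|),
                       (r_p)_i = gamma(i),   i,j = 1..p.
Substitute the sample gammas (Toeplitz matrix and right-hand side of size 3):
  Gamma_p = [[4.1084, 0.2362, 0.2823], [0.2362, 4.1084, 0.2362], [0.2823, 0.2362, 4.1084]]
  r_p     = [0.2362, 0.2823, 2.1263]
Written out (R1..R3):
  (R1) 4.1084 phi_1 + 0.2362 phi_2 + 0.2823 phi_3 = 0.2362
  (R2) 0.2362 phi_1 + 4.1084 phi_2 + 0.2362 phi_3 = 0.2823
  (R3) 0.2823 phi_1 + 0.2362 phi_2 + 4.1084 phi_3 = 2.1263
Gaussian elimination:
  R2 <- R2 - (0.2362/4.1084) R1 = R2 - (0.057492) R1:  4.09482 phi_2 + 0.21997 phi_3 = 0.26872
  R3 <- R3 - (0.2823/4.1084) R1 = R3 - (0.068713) R1:  0.21997 phi_2 + 4.089002 phi_3 = 2.11007
  R3 <- R3 - (0.21997/4.09482) R2 = R3 - (0.053719) R2:  4.077186 phi_3 = 2.095635
Back-substitution:
  phi_hat_3 = 2.095635 / 4.077186 = 0.51399
  phi_hat_2 = (0.26872 - (0.21997)(0.51399)) / 4.09482 = 0.038013
  phi_hat_1 = (0.2362 - (0.2362)(0.038013) - (0.2823)(0.51399)) / 4.1084 = 0.019989
So phi_hat = [0.0200, 0.0380, 0.5140].
Therefore phi_hat_3 = 0.5140.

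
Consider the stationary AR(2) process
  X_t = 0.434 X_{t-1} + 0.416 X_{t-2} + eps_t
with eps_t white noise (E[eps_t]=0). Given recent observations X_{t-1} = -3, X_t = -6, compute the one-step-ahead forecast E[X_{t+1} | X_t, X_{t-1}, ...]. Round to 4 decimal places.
E[X_{t+1} \mid \mathcal F_t] = -3.8520

For an AR(p) model X_t = c + sum_i phi_i X_{t-i} + eps_t, the
one-step-ahead conditional mean is
  E[X_{t+1} | X_t, ...] = c + sum_i phi_i X_{t+1-i}.
Substitute known values:
  E[X_{t+1} | ...] = (0.434) * (-6) + (0.416) * (-3)
                   = -3.8520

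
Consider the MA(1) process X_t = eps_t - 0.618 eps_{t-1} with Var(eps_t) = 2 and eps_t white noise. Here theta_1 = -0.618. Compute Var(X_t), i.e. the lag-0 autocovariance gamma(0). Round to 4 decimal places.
\gamma(0) = 2.7638

For an MA(q) process X_t = eps_t + sum_i theta_i eps_{t-i} with
Var(eps_t) = sigma^2, the variance is
  gamma(0) = sigma^2 * (1 + sum_i theta_i^2).
  sum_i theta_i^2 = (-0.618)^2 = 0.381924.
  gamma(0) = 2 * (1 + 0.381924) = 2 * 1.381924 = 2.763848, which rounds to 2.7638.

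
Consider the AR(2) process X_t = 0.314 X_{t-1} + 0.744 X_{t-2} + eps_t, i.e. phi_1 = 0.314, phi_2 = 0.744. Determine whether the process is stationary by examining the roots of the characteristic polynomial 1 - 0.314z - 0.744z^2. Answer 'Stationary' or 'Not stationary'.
\text{Not stationary}

The AR(p) characteristic polynomial is P(z) = 1 - 0.314z - 0.744z^2.
Stationarity requires all roots to lie outside the unit circle, i.e. |z| > 1 for every root.
Set 1 + (-0.314) z + (-0.744) z^2 = 0, i.e. a z^2 + b z + c = 0 with a = -0.744, b = -0.314, c = 1.
Discriminant D = b^2 - 4ac = (-0.314)^2 - 4*(-0.744)*1 = 0.098596 - (-2.976) = 3.074596.
D >= 0, so the roots are real: z = (-b +/- sqrt(D)) / (2a) = (0.314 +/- 1.753453) / (-1.488).
  z_1 = (0.314 + 1.753453) / (-1.488) = -1.3894,   |z_1| = 1.3894.
  z_2 = (0.314 - 1.753453) / (-1.488) = 0.9674,   |z_2| = 0.9674.
Moduli of all roots: 1.3894, 0.9674.
All moduli strictly greater than 1? No.
Verdict: Not stationary.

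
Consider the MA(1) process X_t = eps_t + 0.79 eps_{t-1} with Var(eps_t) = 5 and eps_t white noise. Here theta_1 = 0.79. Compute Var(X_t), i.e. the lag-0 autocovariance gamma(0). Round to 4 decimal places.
\gamma(0) = 8.1205

For an MA(q) process X_t = eps_t + sum_i theta_i eps_{t-i} with
Var(eps_t) = sigma^2, the variance is
  gamma(0) = sigma^2 * (1 + sum_i theta_i^2).
  sum_i theta_i^2 = (0.79)^2 = 0.6241.
  gamma(0) = 5 * (1 + 0.6241) = 5 * 1.6241 = 8.1205.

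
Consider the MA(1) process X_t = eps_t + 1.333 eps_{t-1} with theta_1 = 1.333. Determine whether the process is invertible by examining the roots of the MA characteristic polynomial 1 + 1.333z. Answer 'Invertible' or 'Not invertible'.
\text{Not invertible}

The MA(q) characteristic polynomial is P(z) = 1 + 1.333z.
Invertibility requires all roots to lie outside the unit circle, i.e. |z| > 1 for every root.
This is linear in z: 1 + (1.333) z = 0  =>  z = -1/(1.333) = -0.750188,  |z| = 0.750188.
Moduli of all roots: 0.7502.
All moduli strictly greater than 1? No.
Verdict: Not invertible.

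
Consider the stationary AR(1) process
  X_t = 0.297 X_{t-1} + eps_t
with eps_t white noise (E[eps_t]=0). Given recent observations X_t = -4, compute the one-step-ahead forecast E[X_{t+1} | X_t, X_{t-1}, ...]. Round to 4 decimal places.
E[X_{t+1} \mid \mathcal F_t] = -1.1880

For an AR(p) model X_t = c + sum_i phi_i X_{t-i} + eps_t, the
one-step-ahead conditional mean is
  E[X_{t+1} | X_t, ...] = c + sum_i phi_i X_{t+1-i}.
Substitute known values:
  E[X_{t+1} | ...] = (0.297) * (-4)
                   = -1.1880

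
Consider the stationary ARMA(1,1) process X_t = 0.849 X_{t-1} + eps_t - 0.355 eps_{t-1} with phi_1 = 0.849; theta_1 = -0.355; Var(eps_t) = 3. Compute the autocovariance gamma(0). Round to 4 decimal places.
\gamma(0) = 5.6222

Multiply the model equation by X_{t-k} and take expectations. With theta_0 = psi_0 = 1 and psi_j the MA(infinity) weights, this gives
  gamma(k) - sum_i phi_i gamma(k-i) = c_k,
  c_k = sigma^2 * sum_{j=k..q} theta_j psi_{j-k}   (c_k = 0 for k > q),
using gamma(-m) = gamma(m).
psi-weights needed (psi_j = theta_j + sum_i phi_i psi_{j-i}):
  psi_1 = theta_1 + phi_1 = -0.355 + (0.849) = 0.494
Right-hand sides:
  c_0 = sigma^2 (1 + theta_1 psi_1) = 3 * (1 + (-0.355)(0.494)) = 3 * 0.82463 = 2.47389
  c_1 = sigma^2 theta_1 = 3 * (-0.355) = -1.065
  c_2 = 0
Equations for k = 0 and k = 1 (AR order 1):
  gamma(0) = phi_1 gamma(1) + c_0
  gamma(1) = phi_1 gamma(0) + c_1
Substituting the second into the first: gamma(0) (1 - phi_1^2) = c_0 + phi_1 c_1, so
  gamma(0) = (c_0 + phi_1 c_1) / (1 - phi_1^2) = (2.47389 + (0.849)(-1.065)) / (1 - (0.849)^2) = 1.569705 / 0.279199 = 5.622173.
Therefore gamma(0) = 5.6222 (to 4 decimal places).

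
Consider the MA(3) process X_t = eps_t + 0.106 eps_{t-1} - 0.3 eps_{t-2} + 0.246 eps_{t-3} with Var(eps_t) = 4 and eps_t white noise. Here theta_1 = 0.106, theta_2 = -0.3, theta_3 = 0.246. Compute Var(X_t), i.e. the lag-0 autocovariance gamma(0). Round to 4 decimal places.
\gamma(0) = 4.6470

For an MA(q) process X_t = eps_t + sum_i theta_i eps_{t-i} with
Var(eps_t) = sigma^2, the variance is
  gamma(0) = sigma^2 * (1 + sum_i theta_i^2).
  sum_i theta_i^2 = (0.106)^2 + (-0.3)^2 + (0.246)^2 = 0.011236 + 0.09 + 0.060516 = 0.161752.
  gamma(0) = 4 * (1 + 0.161752) = 4 * 1.161752 = 4.647008, which rounds to 4.6470.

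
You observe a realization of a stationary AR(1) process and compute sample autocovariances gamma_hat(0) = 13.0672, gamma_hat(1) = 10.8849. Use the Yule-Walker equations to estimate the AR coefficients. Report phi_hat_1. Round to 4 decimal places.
\hat\phi_{1} = 0.8330

The Yule-Walker equations for an AR(p) process read, in matrix form,
  Gamma_p phi = r_p,   with   (Gamma_p)_{ij} = gamma(|i - j|),
                       (r_p)_i = gamma(i),   i,j = 1..p.
Substitute the sample gammas (Toeplitz matrix and right-hand side of size 1):
  Gamma_p = [[13.0672]]
  r_p     = [10.8849]
With p = 1 this is the single equation gamma(0) phi_1 = gamma(1):
  phi_hat_1 = gamma(1) / gamma(0) = 10.8849 / 13.0672 = 0.8330.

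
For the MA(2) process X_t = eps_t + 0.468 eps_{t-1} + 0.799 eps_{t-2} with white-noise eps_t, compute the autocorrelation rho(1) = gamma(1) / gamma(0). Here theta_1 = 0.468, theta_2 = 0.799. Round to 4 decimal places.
\rho(1) = 0.4533

For an MA(q) process with theta_0 = 1, the autocovariance is
  gamma(k) = sigma^2 * sum_{i=0..q-k} theta_i * theta_{i+k},
and rho(k) = gamma(k) / gamma(0). Sigma^2 cancels.
  numerator   = (1)*(0.468) + (0.468)*(0.799) = 0.841932.
  denominator = (1)^2 + (0.468)^2 + (0.799)^2 = 1.857425.
  rho(1) = 0.841932 / 1.857425 = 0.4533.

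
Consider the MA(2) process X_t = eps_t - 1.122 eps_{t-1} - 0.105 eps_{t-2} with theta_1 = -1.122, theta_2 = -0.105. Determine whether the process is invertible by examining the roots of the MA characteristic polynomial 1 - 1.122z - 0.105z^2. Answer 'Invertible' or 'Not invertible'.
\text{Not invertible}

The MA(q) characteristic polynomial is P(z) = 1 - 1.122z - 0.105z^2.
Invertibility requires all roots to lie outside the unit circle, i.e. |z| > 1 for every root.
Set 1 + (-1.122) z + (-0.105) z^2 = 0, i.e. a z^2 + b z + c = 0 with a = -0.105, b = -1.122, c = 1.
Discriminant D = b^2 - 4ac = (-1.122)^2 - 4*(-0.105)*1 = 1.258884 - (-0.42) = 1.678884.
D >= 0, so the roots are real: z = (-b +/- sqrt(D)) / (2a) = (1.122 +/- 1.295718) / (-0.21).
  z_1 = (1.122 + 1.295718) / (-0.21) = -11.5129,   |z_1| = 11.5129.
  z_2 = (1.122 - 1.295718) / (-0.21) = 0.8272,   |z_2| = 0.8272.
Moduli of all roots: 11.5129, 0.8272.
All moduli strictly greater than 1? No.
Verdict: Not invertible.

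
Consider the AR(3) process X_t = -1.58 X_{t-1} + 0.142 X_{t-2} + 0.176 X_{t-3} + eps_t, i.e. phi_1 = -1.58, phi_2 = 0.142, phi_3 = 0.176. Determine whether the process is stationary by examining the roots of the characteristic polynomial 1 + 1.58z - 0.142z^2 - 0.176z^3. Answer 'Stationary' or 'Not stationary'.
\text{Not stationary}

The AR(p) characteristic polynomial is P(z) = 1 + 1.58z - 0.142z^2 - 0.176z^3.
Stationarity requires all roots to lie outside the unit circle, i.e. |z| > 1 for every root.
Degree 3: look for a simple real root z0 first, then factor out (1 - z/z0) and solve the remaining quadratic.
Testing z0 = -0.625: P(-0.625) = 1 + (1.58)(-0.625) + (-0.142)(-0.625)^2 + (-0.176)(-0.625)^3
  = 1 + (-0.9875) + (-0.055469) + (0.042969) = 0.  So z_0 = -0.625 is a root, |z_0| = 0.625.
Divide out the factor (1 + 1.6 z) = (1 - z/z0) (since 1/z0 = -1.6):
  P(z) = (1 + 1.6 z)(1 + (-0.02) z + (-0.11) z^2)
  [check: z-coef -0.02 - (-1.6) = 1.58; z^2-coef -0.11 - (-1.6)(-0.02) = -0.142; z^3-coef -(-1.6)(-0.11) = -0.176.]
Remaining roots from the quadratic factor 1 + (-0.02) z + (-0.11) z^2:
  Set 1 + (-0.02) z + (-0.11) z^2 = 0, i.e. a z^2 + b z + c = 0 with a = -0.11, b = -0.02, c = 1.
  Discriminant D = b^2 - 4ac = (-0.02)^2 - 4*(-0.11)*1 = 0.0004 - (-0.44) = 0.4404.
  D >= 0, so the roots are real: z = (-b +/- sqrt(D)) / (2a) = (0.02 +/- 0.663626) / (-0.22).
    z_1 = (0.02 + 0.663626) / (-0.22) = -3.1074,   |z_1| = 3.1074.
    z_2 = (0.02 - 0.663626) / (-0.22) = 2.9256,   |z_2| = 2.9256.
Moduli of all roots: 0.6250, 3.1074, 2.9256.
All moduli strictly greater than 1? No.
Verdict: Not stationary.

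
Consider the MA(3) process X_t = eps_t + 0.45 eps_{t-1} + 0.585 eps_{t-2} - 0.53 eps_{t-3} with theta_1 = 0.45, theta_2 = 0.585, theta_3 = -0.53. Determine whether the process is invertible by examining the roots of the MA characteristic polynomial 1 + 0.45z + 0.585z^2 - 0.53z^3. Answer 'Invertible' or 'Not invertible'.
\text{Not invertible}

The MA(q) characteristic polynomial is P(z) = 1 + 0.45z + 0.585z^2 - 0.53z^3.
Invertibility requires all roots to lie outside the unit circle, i.e. |z| > 1 for every root.
Degree 3: look for a simple real root z0 first, then factor out (1 - z/z0) and solve the remaining quadratic.
Testing z0 = 2: P(2) = 1 + (0.45)(2) + (0.585)(2)^2 + (-0.53)(2)^3
  = 1 + (0.9) + (2.34) + (-4.24) = 0.  So z_0 = 2 is a root, |z_0| = 2.
Divide out the factor (1 - 0.5 z) = (1 - z/z0) (since 1/z0 = 0.5):
  P(z) = (1 - 0.5 z)(1 + (0.95) z + (1.06) z^2)
  [check: z-coef 0.95 - (0.5) = 0.45; z^2-coef 1.06 - (0.5)(0.95) = 0.585; z^3-coef -(0.5)(1.06) = -0.53.]
Remaining roots from the quadratic factor 1 + (0.95) z + (1.06) z^2:
  Set 1 + (0.95) z + (1.06) z^2 = 0, i.e. a z^2 + b z + c = 0 with a = 1.06, b = 0.95, c = 1.
  Discriminant D = b^2 - 4ac = (0.95)^2 - 4*(1.06)*1 = 0.9025 - (4.24) = -3.3375.
  D < 0, so the roots are the complex-conjugate pair z = (-b +/- i sqrt(-D)) / (2a) = -0.4481 +/- 0.8617i.
  For a conjugate pair |z|^2 = z * conj(z) = (product of roots) = c/a = 1/(1.06) = 0.943396, so |z| = sqrt(0.943396) = 0.9713 for both roots.
Moduli of all roots: 2.0000, 0.9713, 0.9713.
All moduli strictly greater than 1? No.
Verdict: Not invertible.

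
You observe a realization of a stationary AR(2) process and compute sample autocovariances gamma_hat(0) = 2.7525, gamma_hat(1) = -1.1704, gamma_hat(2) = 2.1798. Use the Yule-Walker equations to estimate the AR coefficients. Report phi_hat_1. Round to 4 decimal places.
\hat\phi_{1} = -0.1080

The Yule-Walker equations for an AR(p) process read, in matrix form,
  Gamma_p phi = r_p,   with   (Gamma_p)_{ij} = gamma(|i - j|),
                       (r_p)_i = gamma(i),   i,j = 1..p.
Substitute the sample gammas (Toeplitz matrix and right-hand side of size 2):
  Gamma_p = [[2.7525, -1.1704], [-1.1704, 2.7525]]
  r_p     = [-1.1704, 2.1798]
Written out:
  2.7525 phi_1 - 1.1704 phi_2 = -1.1704
  -1.1704 phi_1 + 2.7525 phi_2 = 2.1798
Solve by Cramer's rule:
  det = gamma(0)^2 - gamma(1)^2 = (2.7525)^2 - (-1.1704)^2 = 7.57625625 - 1.36983616 = 6.20642009
  phi_hat_1 = [gamma(1) gamma(0) - gamma(1) gamma(2)] / det = [(-1.1704)(2.7525) - (-1.1704)(2.1798)] / 6.20642009 = -0.67028808 / 6.20642009 = -0.108
  phi_hat_2 = [gamma(0) gamma(2) - gamma(1)^2] / det = [(2.7525)(2.1798) - (-1.1704)^2] / 6.20642009 = 4.63006334 / 6.20642009 = 0.746
So phi_hat = [-0.1080, 0.7460].
Therefore phi_hat_1 = -0.1080.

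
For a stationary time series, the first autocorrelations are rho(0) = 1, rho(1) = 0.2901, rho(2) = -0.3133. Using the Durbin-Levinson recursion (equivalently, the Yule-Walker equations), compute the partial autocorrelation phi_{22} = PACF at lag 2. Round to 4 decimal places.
\phi_{22} = -0.4340

The PACF at lag k is phi_{kk}, the last component of the solution
to the Yule-Walker system G_k phi = r_k where
  (G_k)_{ij} = rho(|i - j|), (r_k)_i = rho(i), i,j = 1..k.
Equivalently, Durbin-Levinson gives phi_{kk} iteratively:
  phi_{11} = rho(1)
  phi_{kk} = [rho(k) - sum_{j=1..k-1} phi_{k-1,j} rho(k-j)]
            / [1 - sum_{j=1..k-1} phi_{k-1,j} rho(j)],
  phi_{k,j} = phi_{k-1,j} - phi_{kk} phi_{k-1,k-j},  j = 1..k-1.
Step k = 1:
  phi_11 = rho(1) = 0.2901.
Step k = 2:
  phi_22 = [rho(2) - phi_11 rho(1)] / [1 - phi_11 rho(1)] = [-0.3133 - (0.2901)(0.2901)] / [1 - (0.2901)(0.2901)]
         = -0.39745801 / 0.91584199 = -0.434.
Therefore phi_{22} = -0.4340.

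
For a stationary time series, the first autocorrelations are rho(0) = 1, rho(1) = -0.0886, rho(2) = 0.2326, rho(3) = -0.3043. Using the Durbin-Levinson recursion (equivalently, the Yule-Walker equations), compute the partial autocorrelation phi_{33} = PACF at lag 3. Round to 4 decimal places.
\phi_{33} = -0.2850

The PACF at lag k is phi_{kk}, the last component of the solution
to the Yule-Walker system G_k phi = r_k where
  (G_k)_{ij} = rho(|i - j|), (r_k)_i = rho(i), i,j = 1..k.
Equivalently, Durbin-Levinson gives phi_{kk} iteratively:
  phi_{11} = rho(1)
  phi_{kk} = [rho(k) - sum_{j=1..k-1} phi_{k-1,j} rho(k-j)]
            / [1 - sum_{j=1..k-1} phi_{k-1,j} rho(j)],
  phi_{k,j} = phi_{k-1,j} - phi_{kk} phi_{k-1,k-j},  j = 1..k-1.
Step k = 1:
  phi_11 = rho(1) = -0.0886.
Step k = 2:
  phi_22 = [rho(2) - phi_11 rho(1)] / [1 - phi_11 rho(1)] = [0.2326 - (-0.0886)(-0.0886)] / [1 - (-0.0886)(-0.0886)]
         = 0.22475004 / 0.99215004 = 0.226528.
  Update: phi_21 = phi_11 - phi_22 phi_11 = -0.0886 - (0.226528)(-0.0886) = -0.06853.
Step k = 3:
  phi_33 = [rho(3) - phi_21 rho(2) - phi_22 rho(1)] / [1 - phi_21 rho(1) - phi_22 rho(2)]
    numerator   = -0.3043 - (-0.06853)(0.2326) - (0.226528)(-0.0886) = -0.26828961
    denominator = 1 - (-0.06853)(-0.0886) - (0.226528)(0.2326) = 0.9412378
  phi_33 = -0.26828961 / 0.9412378 = -0.285.
Therefore phi_{33} = -0.2850.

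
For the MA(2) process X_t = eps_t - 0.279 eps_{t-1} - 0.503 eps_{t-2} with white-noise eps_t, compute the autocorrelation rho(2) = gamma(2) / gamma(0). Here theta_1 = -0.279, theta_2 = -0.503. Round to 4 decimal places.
\rho(2) = -0.3780

For an MA(q) process with theta_0 = 1, the autocovariance is
  gamma(k) = sigma^2 * sum_{i=0..q-k} theta_i * theta_{i+k},
and rho(k) = gamma(k) / gamma(0). Sigma^2 cancels.
  numerator   = (1)*(-0.503) = -0.503.
  denominator = (1)^2 + (-0.279)^2 + (-0.503)^2 = 1.33085.
  rho(2) = -0.503 / 1.33085 = -0.3780.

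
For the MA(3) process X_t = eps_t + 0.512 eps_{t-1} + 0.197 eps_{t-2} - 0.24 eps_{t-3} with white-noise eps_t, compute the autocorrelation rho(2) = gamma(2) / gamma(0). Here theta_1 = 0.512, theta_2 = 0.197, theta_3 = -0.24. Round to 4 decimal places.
\rho(2) = 0.0546

For an MA(q) process with theta_0 = 1, the autocovariance is
  gamma(k) = sigma^2 * sum_{i=0..q-k} theta_i * theta_{i+k},
and rho(k) = gamma(k) / gamma(0). Sigma^2 cancels.
  numerator   = (1)*(0.197) + (0.512)*(-0.24) = 0.07412.
  denominator = (1)^2 + (0.512)^2 + (0.197)^2 + (-0.24)^2 = 1.358553.
  rho(2) = 0.07412 / 1.358553 = 0.0546.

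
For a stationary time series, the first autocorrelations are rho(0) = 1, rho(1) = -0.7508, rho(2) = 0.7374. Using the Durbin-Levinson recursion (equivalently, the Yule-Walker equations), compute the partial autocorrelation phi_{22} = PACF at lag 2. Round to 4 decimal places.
\phi_{22} = 0.3981

The PACF at lag k is phi_{kk}, the last component of the solution
to the Yule-Walker system G_k phi = r_k where
  (G_k)_{ij} = rho(|i - j|), (r_k)_i = rho(i), i,j = 1..k.
Equivalently, Durbin-Levinson gives phi_{kk} iteratively:
  phi_{11} = rho(1)
  phi_{kk} = [rho(k) - sum_{j=1..k-1} phi_{k-1,j} rho(k-j)]
            / [1 - sum_{j=1..k-1} phi_{k-1,j} rho(j)],
  phi_{k,j} = phi_{k-1,j} - phi_{kk} phi_{k-1,k-j},  j = 1..k-1.
Step k = 1:
  phi_11 = rho(1) = -0.7508.
Step k = 2:
  phi_22 = [rho(2) - phi_11 rho(1)] / [1 - phi_11 rho(1)] = [0.7374 - (-0.7508)(-0.7508)] / [1 - (-0.7508)(-0.7508)]
         = 0.17369936 / 0.43629936 = 0.3981.
Therefore phi_{22} = 0.3981.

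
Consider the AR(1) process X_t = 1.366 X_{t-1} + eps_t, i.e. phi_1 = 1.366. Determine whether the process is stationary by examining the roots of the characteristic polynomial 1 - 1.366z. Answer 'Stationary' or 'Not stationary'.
\text{Not stationary}

The AR(p) characteristic polynomial is P(z) = 1 - 1.366z.
Stationarity requires all roots to lie outside the unit circle, i.e. |z| > 1 for every root.
This is linear in z: 1 + (-1.366) z = 0  =>  z = -1/(-1.366) = 0.732064,  |z| = 0.732064.
Moduli of all roots: 0.7321.
All moduli strictly greater than 1? No.
Verdict: Not stationary.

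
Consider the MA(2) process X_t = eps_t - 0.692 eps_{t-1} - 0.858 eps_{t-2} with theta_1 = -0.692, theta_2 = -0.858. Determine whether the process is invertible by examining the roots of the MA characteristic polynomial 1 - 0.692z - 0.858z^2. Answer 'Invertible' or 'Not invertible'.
\text{Not invertible}

The MA(q) characteristic polynomial is P(z) = 1 - 0.692z - 0.858z^2.
Invertibility requires all roots to lie outside the unit circle, i.e. |z| > 1 for every root.
Set 1 + (-0.692) z + (-0.858) z^2 = 0, i.e. a z^2 + b z + c = 0 with a = -0.858, b = -0.692, c = 1.
Discriminant D = b^2 - 4ac = (-0.692)^2 - 4*(-0.858)*1 = 0.478864 - (-3.432) = 3.910864.
D >= 0, so the roots are real: z = (-b +/- sqrt(D)) / (2a) = (0.692 +/- 1.97759) / (-1.716).
  z_1 = (0.692 + 1.97759) / (-1.716) = -1.5557,   |z_1| = 1.5557.
  z_2 = (0.692 - 1.97759) / (-1.716) = 0.7492,   |z_2| = 0.7492.
Moduli of all roots: 1.5557, 0.7492.
All moduli strictly greater than 1? No.
Verdict: Not invertible.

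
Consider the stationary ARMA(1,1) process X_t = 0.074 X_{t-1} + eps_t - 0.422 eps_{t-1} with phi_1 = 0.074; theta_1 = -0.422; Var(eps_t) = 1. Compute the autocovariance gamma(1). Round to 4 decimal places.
\gamma(1) = -0.3390

Multiply the model equation by X_{t-k} and take expectations. With theta_0 = psi_0 = 1 and psi_j the MA(infinity) weights, this gives
  gamma(k) - sum_i phi_i gamma(k-i) = c_k,
  c_k = sigma^2 * sum_{j=k..q} theta_j psi_{j-k}   (c_k = 0 for k > q),
using gamma(-m) = gamma(m).
psi-weights needed (psi_j = theta_j + sum_i phi_i psi_{j-i}):
  psi_1 = theta_1 + phi_1 = -0.422 + (0.074) = -0.348
Right-hand sides:
  c_0 = sigma^2 (1 + theta_1 psi_1) = 1 * (1 + (-0.422)(-0.348)) = 1 * 1.146856 = 1.146856
  c_1 = sigma^2 theta_1 = 1 * (-0.422) = -0.422
  c_2 = 0
Equations for k = 0 and k = 1 (AR order 1):
  gamma(0) = phi_1 gamma(1) + c_0
  gamma(1) = phi_1 gamma(0) + c_1
Substituting the second into the first: gamma(0) (1 - phi_1^2) = c_0 + phi_1 c_1, so
  gamma(0) = (c_0 + phi_1 c_1) / (1 - phi_1^2) = (1.146856 + (0.074)(-0.422)) / (1 - (0.074)^2) = 1.115628 / 0.994524 = 1.121771.
  gamma(1) = phi_1 gamma(0) + c_1 = (0.074)(1.121771) + (-0.422) = -0.338989.
Therefore gamma(1) = -0.3390 (to 4 decimal places).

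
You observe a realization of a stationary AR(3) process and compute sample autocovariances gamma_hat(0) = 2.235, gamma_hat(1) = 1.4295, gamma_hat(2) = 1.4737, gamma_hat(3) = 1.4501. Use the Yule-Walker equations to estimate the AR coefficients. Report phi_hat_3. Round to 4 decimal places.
\hat\phi_{3} = 0.2780

The Yule-Walker equations for an AR(p) process read, in matrix form,
  Gamma_p phi = r_p,   with   (Gamma_p)_{ij} = gamma(|i - j|),
                       (r_p)_i = gamma(i),   i,j = 1..p.
Substitute the sample gammas (Toeplitz matrix and right-hand side of size 3):
  Gamma_p = [[2.235, 1.4295, 1.4737], [1.4295, 2.235, 1.4295], [1.4737, 1.4295, 2.235]]
  r_p     = [1.4295, 1.4737, 1.4501]
Written out (R1..R3):
  (R1) 2.235 phi_1 + 1.4295 phi_2 + 1.4737 phi_3 = 1.4295
  (R2) 1.4295 phi_1 + 2.235 phi_2 + 1.4295 phi_3 = 1.4737
  (R3) 1.4737 phi_1 + 1.4295 phi_2 + 2.235 phi_3 = 1.4501
Gaussian elimination:
  R2 <- R2 - (1.4295/2.235) R1 = R2 - (0.639597) R1:  1.320696 phi_2 + 0.486925 phi_3 = 0.559396
  R3 <- R3 - (1.4737/2.235) R1 = R3 - (0.659374) R1:  0.486925 phi_2 + 1.263281 phi_3 = 0.507525
  R3 <- R3 - (0.486925/1.320696) R2 = R3 - (0.368689) R2:  1.083757 phi_3 = 0.301283
Back-substitution:
  phi_hat_3 = 0.301283 / 1.083757 = 0.277998
  phi_hat_2 = (0.559396 - (0.486925)(0.277998)) / 1.320696 = 0.321067
  phi_hat_1 = (1.4295 - (1.4295)(0.321067) - (1.4737)(0.277998)) / 2.235 = 0.250939
So phi_hat = [0.2509, 0.3211, 0.2780].
Therefore phi_hat_3 = 0.2780.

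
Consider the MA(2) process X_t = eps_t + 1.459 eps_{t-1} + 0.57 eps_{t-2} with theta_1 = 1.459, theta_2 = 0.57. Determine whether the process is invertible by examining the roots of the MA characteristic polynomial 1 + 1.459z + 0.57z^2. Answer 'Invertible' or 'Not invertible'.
\text{Invertible}

The MA(q) characteristic polynomial is P(z) = 1 + 1.459z + 0.57z^2.
Invertibility requires all roots to lie outside the unit circle, i.e. |z| > 1 for every root.
Set 1 + (1.459) z + (0.57) z^2 = 0, i.e. a z^2 + b z + c = 0 with a = 0.57, b = 1.459, c = 1.
Discriminant D = b^2 - 4ac = (1.459)^2 - 4*(0.57)*1 = 2.128681 - (2.28) = -0.151319.
D < 0, so the roots are the complex-conjugate pair z = (-b +/- i sqrt(-D)) / (2a) = -1.2798 +/- 0.3412i.
For a conjugate pair |z|^2 = z * conj(z) = (product of roots) = c/a = 1/(0.57) = 1.754386, so |z| = sqrt(1.754386) = 1.3245 for both roots.
Moduli of all roots: 1.3245, 1.3245.
All moduli strictly greater than 1? Yes.
Verdict: Invertible.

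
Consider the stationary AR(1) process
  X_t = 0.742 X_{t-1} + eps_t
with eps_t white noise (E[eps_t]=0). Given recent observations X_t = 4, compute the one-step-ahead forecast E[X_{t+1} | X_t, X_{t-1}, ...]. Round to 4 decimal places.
E[X_{t+1} \mid \mathcal F_t] = 2.9680

For an AR(p) model X_t = c + sum_i phi_i X_{t-i} + eps_t, the
one-step-ahead conditional mean is
  E[X_{t+1} | X_t, ...] = c + sum_i phi_i X_{t+1-i}.
Substitute known values:
  E[X_{t+1} | ...] = (0.742) * (4)
                   = 2.9680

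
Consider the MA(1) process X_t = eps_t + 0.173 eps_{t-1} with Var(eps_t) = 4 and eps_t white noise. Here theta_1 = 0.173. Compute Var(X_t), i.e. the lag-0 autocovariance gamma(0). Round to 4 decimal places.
\gamma(0) = 4.1197

For an MA(q) process X_t = eps_t + sum_i theta_i eps_{t-i} with
Var(eps_t) = sigma^2, the variance is
  gamma(0) = sigma^2 * (1 + sum_i theta_i^2).
  sum_i theta_i^2 = (0.173)^2 = 0.029929.
  gamma(0) = 4 * (1 + 0.029929) = 4 * 1.029929 = 4.119716, which rounds to 4.1197.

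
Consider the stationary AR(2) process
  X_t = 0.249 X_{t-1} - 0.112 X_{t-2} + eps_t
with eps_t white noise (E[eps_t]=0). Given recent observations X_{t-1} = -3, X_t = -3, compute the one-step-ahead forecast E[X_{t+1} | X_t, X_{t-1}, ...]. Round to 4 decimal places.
E[X_{t+1} \mid \mathcal F_t] = -0.4110

For an AR(p) model X_t = c + sum_i phi_i X_{t-i} + eps_t, the
one-step-ahead conditional mean is
  E[X_{t+1} | X_t, ...] = c + sum_i phi_i X_{t+1-i}.
Substitute known values:
  E[X_{t+1} | ...] = (0.249) * (-3) + (-0.112) * (-3)
                   = -0.4110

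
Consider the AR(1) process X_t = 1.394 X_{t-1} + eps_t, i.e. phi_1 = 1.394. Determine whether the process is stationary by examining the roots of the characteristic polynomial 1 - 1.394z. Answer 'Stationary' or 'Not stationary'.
\text{Not stationary}

The AR(p) characteristic polynomial is P(z) = 1 - 1.394z.
Stationarity requires all roots to lie outside the unit circle, i.e. |z| > 1 for every root.
This is linear in z: 1 + (-1.394) z = 0  =>  z = -1/(-1.394) = 0.71736,  |z| = 0.71736.
Moduli of all roots: 0.7174.
All moduli strictly greater than 1? No.
Verdict: Not stationary.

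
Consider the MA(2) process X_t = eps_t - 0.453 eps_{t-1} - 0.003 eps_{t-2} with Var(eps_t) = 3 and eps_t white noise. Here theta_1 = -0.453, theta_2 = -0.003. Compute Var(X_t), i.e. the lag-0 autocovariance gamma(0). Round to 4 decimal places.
\gamma(0) = 3.6157

For an MA(q) process X_t = eps_t + sum_i theta_i eps_{t-i} with
Var(eps_t) = sigma^2, the variance is
  gamma(0) = sigma^2 * (1 + sum_i theta_i^2).
  sum_i theta_i^2 = (-0.453)^2 + (-0.003)^2 = 0.205209 + 0.000009 = 0.205218.
  gamma(0) = 3 * (1 + 0.205218) = 3 * 1.205218 = 3.615654, which rounds to 3.6157.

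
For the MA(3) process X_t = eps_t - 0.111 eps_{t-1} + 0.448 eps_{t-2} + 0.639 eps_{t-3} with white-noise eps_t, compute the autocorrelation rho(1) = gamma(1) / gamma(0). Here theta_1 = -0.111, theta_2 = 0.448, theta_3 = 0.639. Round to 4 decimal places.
\rho(1) = 0.0774

For an MA(q) process with theta_0 = 1, the autocovariance is
  gamma(k) = sigma^2 * sum_{i=0..q-k} theta_i * theta_{i+k},
and rho(k) = gamma(k) / gamma(0). Sigma^2 cancels.
  numerator   = (1)*(-0.111) + (-0.111)*(0.448) + (0.448)*(0.639) = 0.125544.
  denominator = (1)^2 + (-0.111)^2 + (0.448)^2 + (0.639)^2 = 1.621346.
  rho(1) = 0.125544 / 1.621346 = 0.0774.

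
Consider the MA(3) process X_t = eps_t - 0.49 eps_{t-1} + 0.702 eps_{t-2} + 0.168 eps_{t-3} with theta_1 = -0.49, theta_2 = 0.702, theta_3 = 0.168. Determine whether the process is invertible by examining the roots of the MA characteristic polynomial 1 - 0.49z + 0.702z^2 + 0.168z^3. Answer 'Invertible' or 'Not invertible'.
\text{Invertible}

The MA(q) characteristic polynomial is P(z) = 1 - 0.49z + 0.702z^2 + 0.168z^3.
Invertibility requires all roots to lie outside the unit circle, i.e. |z| > 1 for every root.
Degree 3: look for a simple real root z0 first, then factor out (1 - z/z0) and solve the remaining quadratic.
Testing z0 = -5: P(-5) = 1 + (-0.49)(-5) + (0.702)(-5)^2 + (0.168)(-5)^3
  = 1 + (2.45) + (17.55) + (-21) = 0.  So z_0 = -5 is a root, |z_0| = 5.
Divide out the factor (1 + 0.2 z) = (1 - z/z0) (since 1/z0 = -0.2):
  P(z) = (1 + 0.2 z)(1 + (-0.69) z + (0.84) z^2)
  [check: z-coef -0.69 - (-0.2) = -0.49; z^2-coef 0.84 - (-0.2)(-0.69) = 0.702; z^3-coef -(-0.2)(0.84) = 0.168.]
Remaining roots from the quadratic factor 1 + (-0.69) z + (0.84) z^2:
  Set 1 + (-0.69) z + (0.84) z^2 = 0, i.e. a z^2 + b z + c = 0 with a = 0.84, b = -0.69, c = 1.
  Discriminant D = b^2 - 4ac = (-0.69)^2 - 4*(0.84)*1 = 0.4761 - (3.36) = -2.8839.
  D < 0, so the roots are the complex-conjugate pair z = (-b +/- i sqrt(-D)) / (2a) = 0.4107 +/- 1.0108i.
  For a conjugate pair |z|^2 = z * conj(z) = (product of roots) = c/a = 1/(0.84) = 1.190476, so |z| = sqrt(1.190476) = 1.0911 for both roots.
Moduli of all roots: 5.0000, 1.0911, 1.0911.
All moduli strictly greater than 1? Yes.
Verdict: Invertible.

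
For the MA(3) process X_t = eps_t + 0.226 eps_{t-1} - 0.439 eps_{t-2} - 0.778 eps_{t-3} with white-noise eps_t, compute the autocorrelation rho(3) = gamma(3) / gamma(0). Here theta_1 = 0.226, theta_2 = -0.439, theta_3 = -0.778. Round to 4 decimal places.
\rho(3) = -0.4207

For an MA(q) process with theta_0 = 1, the autocovariance is
  gamma(k) = sigma^2 * sum_{i=0..q-k} theta_i * theta_{i+k},
and rho(k) = gamma(k) / gamma(0). Sigma^2 cancels.
  numerator   = (1)*(-0.778) = -0.778.
  denominator = (1)^2 + (0.226)^2 + (-0.439)^2 + (-0.778)^2 = 1.849081.
  rho(3) = -0.778 / 1.849081 = -0.4207.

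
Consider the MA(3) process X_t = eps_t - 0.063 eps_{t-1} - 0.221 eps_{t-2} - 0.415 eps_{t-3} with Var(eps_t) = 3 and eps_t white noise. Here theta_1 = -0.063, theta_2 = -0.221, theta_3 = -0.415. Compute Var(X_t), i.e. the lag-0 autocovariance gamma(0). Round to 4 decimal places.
\gamma(0) = 3.6751

For an MA(q) process X_t = eps_t + sum_i theta_i eps_{t-i} with
Var(eps_t) = sigma^2, the variance is
  gamma(0) = sigma^2 * (1 + sum_i theta_i^2).
  sum_i theta_i^2 = (-0.063)^2 + (-0.221)^2 + (-0.415)^2 = 0.003969 + 0.048841 + 0.172225 = 0.225035.
  gamma(0) = 3 * (1 + 0.225035) = 3 * 1.225035 = 3.675105, which rounds to 3.6751.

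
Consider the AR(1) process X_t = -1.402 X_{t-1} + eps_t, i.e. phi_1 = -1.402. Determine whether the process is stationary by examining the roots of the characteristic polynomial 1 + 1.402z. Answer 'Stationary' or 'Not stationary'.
\text{Not stationary}

The AR(p) characteristic polynomial is P(z) = 1 + 1.402z.
Stationarity requires all roots to lie outside the unit circle, i.e. |z| > 1 for every root.
This is linear in z: 1 + (1.402) z = 0  =>  z = -1/(1.402) = -0.713267,  |z| = 0.713267.
Moduli of all roots: 0.7133.
All moduli strictly greater than 1? No.
Verdict: Not stationary.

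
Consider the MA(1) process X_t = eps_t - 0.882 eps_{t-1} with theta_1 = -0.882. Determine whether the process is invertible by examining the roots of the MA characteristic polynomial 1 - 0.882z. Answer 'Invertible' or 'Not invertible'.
\text{Invertible}

The MA(q) characteristic polynomial is P(z) = 1 - 0.882z.
Invertibility requires all roots to lie outside the unit circle, i.e. |z| > 1 for every root.
This is linear in z: 1 + (-0.882) z = 0  =>  z = -1/(-0.882) = 1.133787,  |z| = 1.133787.
Moduli of all roots: 1.1338.
All moduli strictly greater than 1? Yes.
Verdict: Invertible.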